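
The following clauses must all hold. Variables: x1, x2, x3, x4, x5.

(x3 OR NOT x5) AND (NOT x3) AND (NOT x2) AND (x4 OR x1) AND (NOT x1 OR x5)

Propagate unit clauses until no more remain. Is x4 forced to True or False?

True

(NOT x3) is a unit clause: x3 = False.
(x3 OR NOT x5): since x3 = False, the clause reduces to (NOT x5). x5 = False.
(NOT x2) stands alone — x2 = False.
In (x5 OR NOT x1), x5 is now false; NOT x1 must hold, so x1 = False.
(x1 OR x4) with x1 = False leaves only x4, so x4 = True.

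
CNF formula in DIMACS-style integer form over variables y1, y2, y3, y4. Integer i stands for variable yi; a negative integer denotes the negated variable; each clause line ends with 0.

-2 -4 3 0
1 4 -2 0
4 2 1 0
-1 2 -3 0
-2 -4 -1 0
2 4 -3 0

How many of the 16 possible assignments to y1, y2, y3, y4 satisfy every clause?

7

Satisfying assignments:
  y1=0 y2=0 y3=0 y4=1
  y1=0 y2=0 y3=1 y4=1
  y1=0 y2=1 y3=1 y4=1
  y1=1 y2=0 y3=0 y4=0
  y1=1 y2=0 y3=0 y4=1
  y1=1 y2=1 y3=0 y4=0
  y1=1 y2=1 y3=1 y4=0
That's 7 in total.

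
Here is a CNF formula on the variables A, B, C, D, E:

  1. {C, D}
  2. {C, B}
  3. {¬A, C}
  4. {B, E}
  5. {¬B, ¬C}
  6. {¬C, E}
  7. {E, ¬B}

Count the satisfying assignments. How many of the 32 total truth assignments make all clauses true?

5

The models are:
  A=0 B=0 C=1 D=0 E=1
  A=0 B=0 C=1 D=1 E=1
  A=0 B=1 C=0 D=1 E=1
  A=1 B=0 C=1 D=0 E=1
  A=1 B=0 C=1 D=1 E=1
Count: 5.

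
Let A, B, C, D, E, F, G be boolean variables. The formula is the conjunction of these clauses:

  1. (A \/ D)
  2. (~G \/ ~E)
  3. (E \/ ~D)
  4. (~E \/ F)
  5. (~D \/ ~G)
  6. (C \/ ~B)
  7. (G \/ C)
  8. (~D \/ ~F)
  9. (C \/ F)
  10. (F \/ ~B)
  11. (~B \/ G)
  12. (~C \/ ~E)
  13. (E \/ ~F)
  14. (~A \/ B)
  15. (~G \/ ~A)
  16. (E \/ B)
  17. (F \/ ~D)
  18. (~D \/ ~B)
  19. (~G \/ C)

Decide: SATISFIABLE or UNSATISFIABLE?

UNSATISFIABLE

B = True:
  propagation gives C=True, F=True, D=False, A=True; an empty clause results — contradiction.
B = False:
  propagation gives A=False, D=True, E=True, G=False; an empty clause results — contradiction.
Every branch closes, so no satisfying assignment exists.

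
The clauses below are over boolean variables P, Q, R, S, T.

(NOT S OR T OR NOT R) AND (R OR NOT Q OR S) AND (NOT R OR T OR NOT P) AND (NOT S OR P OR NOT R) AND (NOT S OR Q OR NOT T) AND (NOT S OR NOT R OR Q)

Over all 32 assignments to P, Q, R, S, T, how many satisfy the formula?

Split on R, then S.
  R=T, S=T: remaining (P,Q,T) ∈ {(T,T,T)} — 1.
  R=T, S=F: Q free; 3 ways for (P,T) × 2^1 = 6.
  R=F, S=T: P free; 3 ways for (Q,T) × 2^1 = 6.
  R=F, S=F: remaining (P,Q,T) ∈ {(F,F,F); (F,F,T); (T,F,F); (T,F,T)} — 4.
Total: 1 + 6 + 6 + 4 = 17.

17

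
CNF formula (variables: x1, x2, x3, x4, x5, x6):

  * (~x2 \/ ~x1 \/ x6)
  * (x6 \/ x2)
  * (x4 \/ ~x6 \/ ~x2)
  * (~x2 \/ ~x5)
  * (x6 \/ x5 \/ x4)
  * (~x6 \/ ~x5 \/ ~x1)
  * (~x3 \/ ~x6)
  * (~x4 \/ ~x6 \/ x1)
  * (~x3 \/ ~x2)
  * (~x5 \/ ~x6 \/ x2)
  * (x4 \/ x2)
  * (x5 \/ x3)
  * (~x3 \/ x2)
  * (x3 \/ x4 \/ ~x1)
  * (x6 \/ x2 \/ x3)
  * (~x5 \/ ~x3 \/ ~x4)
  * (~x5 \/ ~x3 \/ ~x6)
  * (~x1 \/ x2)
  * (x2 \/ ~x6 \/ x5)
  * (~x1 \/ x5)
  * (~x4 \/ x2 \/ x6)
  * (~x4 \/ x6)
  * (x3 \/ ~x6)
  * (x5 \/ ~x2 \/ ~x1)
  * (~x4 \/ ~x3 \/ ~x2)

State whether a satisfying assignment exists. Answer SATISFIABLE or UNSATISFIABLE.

UNSATISFIABLE

x2 = True:
  propagation gives x5=False, x3=False; an empty clause results — contradiction.
x2 = False:
  propagation gives x6=True, x3=False; an empty clause results — contradiction.
Every branch closes, so no satisfying assignment exists.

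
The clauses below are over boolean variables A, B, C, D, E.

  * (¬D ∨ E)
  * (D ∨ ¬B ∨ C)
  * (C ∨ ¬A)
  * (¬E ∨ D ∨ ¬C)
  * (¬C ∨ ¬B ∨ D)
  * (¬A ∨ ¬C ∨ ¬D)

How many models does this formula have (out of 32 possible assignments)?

8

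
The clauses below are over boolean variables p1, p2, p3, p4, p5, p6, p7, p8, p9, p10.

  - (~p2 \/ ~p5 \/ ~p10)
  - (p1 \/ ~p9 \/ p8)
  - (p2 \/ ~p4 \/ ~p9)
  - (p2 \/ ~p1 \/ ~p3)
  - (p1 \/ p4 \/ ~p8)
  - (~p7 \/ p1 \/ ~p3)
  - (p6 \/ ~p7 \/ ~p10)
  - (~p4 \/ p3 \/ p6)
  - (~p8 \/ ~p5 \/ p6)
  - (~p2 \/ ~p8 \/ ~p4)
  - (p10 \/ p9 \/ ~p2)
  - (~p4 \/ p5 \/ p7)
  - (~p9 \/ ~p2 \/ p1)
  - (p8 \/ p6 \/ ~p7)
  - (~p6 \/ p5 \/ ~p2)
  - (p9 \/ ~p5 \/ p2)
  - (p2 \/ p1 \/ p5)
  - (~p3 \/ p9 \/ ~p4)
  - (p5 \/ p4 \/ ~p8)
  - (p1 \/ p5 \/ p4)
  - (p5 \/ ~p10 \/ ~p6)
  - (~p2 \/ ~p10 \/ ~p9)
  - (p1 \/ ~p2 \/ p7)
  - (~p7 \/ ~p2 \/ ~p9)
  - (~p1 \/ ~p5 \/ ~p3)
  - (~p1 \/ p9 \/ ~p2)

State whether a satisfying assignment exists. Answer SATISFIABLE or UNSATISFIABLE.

SATISFIABLE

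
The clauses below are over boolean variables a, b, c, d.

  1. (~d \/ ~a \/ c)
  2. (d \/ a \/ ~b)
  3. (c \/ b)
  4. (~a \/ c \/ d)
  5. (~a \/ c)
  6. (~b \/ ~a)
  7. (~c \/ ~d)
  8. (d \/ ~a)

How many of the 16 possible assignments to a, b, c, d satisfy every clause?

2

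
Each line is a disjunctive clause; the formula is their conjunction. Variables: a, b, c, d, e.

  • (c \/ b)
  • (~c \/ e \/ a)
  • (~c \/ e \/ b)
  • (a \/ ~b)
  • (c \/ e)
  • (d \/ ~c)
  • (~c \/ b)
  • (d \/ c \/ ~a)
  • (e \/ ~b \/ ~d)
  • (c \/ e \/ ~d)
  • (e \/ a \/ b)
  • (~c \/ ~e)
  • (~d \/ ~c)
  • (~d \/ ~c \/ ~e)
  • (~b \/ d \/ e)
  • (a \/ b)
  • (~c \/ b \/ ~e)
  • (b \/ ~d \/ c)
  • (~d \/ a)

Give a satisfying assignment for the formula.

a=T  b=T  c=F  d=T  e=T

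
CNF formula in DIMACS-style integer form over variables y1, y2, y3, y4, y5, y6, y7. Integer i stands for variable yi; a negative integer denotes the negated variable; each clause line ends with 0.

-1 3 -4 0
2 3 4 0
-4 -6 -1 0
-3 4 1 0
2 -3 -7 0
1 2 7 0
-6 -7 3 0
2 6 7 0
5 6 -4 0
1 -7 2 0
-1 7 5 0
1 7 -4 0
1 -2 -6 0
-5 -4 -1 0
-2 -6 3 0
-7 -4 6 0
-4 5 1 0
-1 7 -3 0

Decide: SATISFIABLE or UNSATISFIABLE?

SATISFIABLE

Try y1 = True.
Try y2 = True.
Branch on y3: take y3 = False.
  then y4 is forced to False.
  then y6 is forced to False.
The remaining clauses are satisfied by y5 = True, y7 = False.
So y1=T, y2=T, y3=F, y4=F, y5=T, y6=F, y7=F is a satisfying assignment.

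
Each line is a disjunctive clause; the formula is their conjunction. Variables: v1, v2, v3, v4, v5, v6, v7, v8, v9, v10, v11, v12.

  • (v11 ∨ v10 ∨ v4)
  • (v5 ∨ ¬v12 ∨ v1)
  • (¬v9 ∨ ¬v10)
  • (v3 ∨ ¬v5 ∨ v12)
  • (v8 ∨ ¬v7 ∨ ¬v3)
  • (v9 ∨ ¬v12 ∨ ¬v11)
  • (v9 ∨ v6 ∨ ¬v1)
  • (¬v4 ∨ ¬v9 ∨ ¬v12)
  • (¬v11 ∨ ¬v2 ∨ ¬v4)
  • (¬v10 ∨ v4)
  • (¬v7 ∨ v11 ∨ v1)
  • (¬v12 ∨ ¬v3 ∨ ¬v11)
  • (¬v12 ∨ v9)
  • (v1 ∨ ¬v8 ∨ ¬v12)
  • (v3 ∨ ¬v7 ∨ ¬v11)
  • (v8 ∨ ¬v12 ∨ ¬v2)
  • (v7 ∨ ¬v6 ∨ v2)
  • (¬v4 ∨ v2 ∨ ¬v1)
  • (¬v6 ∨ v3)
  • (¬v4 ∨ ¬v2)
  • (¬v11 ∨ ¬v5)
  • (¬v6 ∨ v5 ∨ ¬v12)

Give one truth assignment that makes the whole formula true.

v1 = 0, v2 = 1, v3 = 1, v4 = 0, v5 = 0, v6 = 1, v7 = 1, v8 = 1, v9 = 0, v10 = 0, v11 = 1, v12 = 0

Check each clause:
  1. (v4 ∨ v10 ∨ v11) — v11 is true.
  2. (¬v12 ∨ v1 ∨ v5) — ¬v12 is true.
  3. (¬v9 ∨ ¬v10) — ¬v10 is true.
  4. (¬v5 ∨ v3 ∨ v12) — v3 is true.
  5. (¬v3 ∨ v8 ∨ ¬v7) — v8 is true.
  6. (v9 ∨ ¬v11 ∨ ¬v12) — ¬v12 is true.
  7. (¬v1 ∨ v9 ∨ v6) — v6 is true.
  8. (¬v9 ∨ ¬v4 ∨ ¬v12) — ¬v12 is true.
  9. (¬v4 ∨ ¬v11 ∨ ¬v2) — ¬v4 is true.
  10. (¬v10 ∨ v4) — ¬v10 is true.
  11. (¬v7 ∨ v11 ∨ v1) — v11 is true.
  12. (¬v3 ∨ ¬v11 ∨ ¬v12) — ¬v12 is true.
  13. (v9 ∨ ¬v12) — ¬v12 is true.
  14. (¬v8 ∨ v1 ∨ ¬v12) — ¬v12 is true.
  15. (v3 ∨ ¬v11 ∨ ¬v7) — v3 is true.
  16. (¬v12 ∨ v8 ∨ ¬v2) — v8 is true.
  17. (v2 ∨ ¬v6 ∨ v7) — v2 is true.
  18. (¬v1 ∨ v2 ∨ ¬v4) — v2 is true.
  19. (v3 ∨ ¬v6) — v3 is true.
  20. (¬v2 ∨ ¬v4) — ¬v4 is true.
  21. (¬v11 ∨ ¬v5) — ¬v5 is true.
  22. (v5 ∨ ¬v6 ∨ ¬v12) — ¬v12 is true.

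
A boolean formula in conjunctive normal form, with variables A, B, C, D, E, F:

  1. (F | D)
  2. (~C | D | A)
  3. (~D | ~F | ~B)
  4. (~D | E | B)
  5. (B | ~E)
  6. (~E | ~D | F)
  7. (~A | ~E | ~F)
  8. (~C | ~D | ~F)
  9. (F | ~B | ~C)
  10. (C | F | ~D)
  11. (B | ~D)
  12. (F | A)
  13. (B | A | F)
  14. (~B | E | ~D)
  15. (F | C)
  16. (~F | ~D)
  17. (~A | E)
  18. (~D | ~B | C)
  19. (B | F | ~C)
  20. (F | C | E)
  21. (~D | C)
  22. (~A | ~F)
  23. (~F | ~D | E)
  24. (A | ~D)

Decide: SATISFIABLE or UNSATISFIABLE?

SATISFIABLE

Set A = False and propagate.
  then F is forced to True.
  then D is forced to False.
  then C is forced to False.
Set B = True and propagate.
E is now unconstrained; take E = True.
So A = F, B = T, C = F, D = F, E = T, F = T is a satisfying assignment.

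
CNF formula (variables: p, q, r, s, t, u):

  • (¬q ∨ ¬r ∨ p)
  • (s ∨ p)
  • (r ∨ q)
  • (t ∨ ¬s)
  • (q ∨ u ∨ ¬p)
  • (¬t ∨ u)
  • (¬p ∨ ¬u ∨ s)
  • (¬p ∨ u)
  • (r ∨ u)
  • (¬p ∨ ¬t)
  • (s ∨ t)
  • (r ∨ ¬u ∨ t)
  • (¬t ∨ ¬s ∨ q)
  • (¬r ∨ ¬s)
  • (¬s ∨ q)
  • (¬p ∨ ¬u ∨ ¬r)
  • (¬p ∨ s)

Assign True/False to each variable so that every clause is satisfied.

Set p = False and propagate.
  then s is forced to True.
  then t is forced to True.
  then u is forced to True.
  then q is forced to True.
  then r is forced to False.
Check each clause:
  1. (¬q ∨ p ∨ ¬r) — ¬r is true.
  2. (p ∨ s) — s is true.
  3. (q ∨ r) — q is true.
  4. (t ∨ ¬s) — t is true.
  5. (¬p ∨ u ∨ q) — q is true.
  6. (¬t ∨ u) — u is true.
  7. (s ∨ ¬u ∨ ¬p) — s is true.
  8. (u ∨ ¬p) — u is true.
  9. (u ∨ r) — u is true.
  10. (¬t ∨ ¬p) — ¬p is true.
  11. (t ∨ s) — s is true.
  12. (r ∨ ¬u ∨ t) — t is true.
  13. (q ∨ ¬t ∨ ¬s) — q is true.
  14. (¬s ∨ ¬r) — ¬r is true.
  15. (q ∨ ¬s) — q is true.
  16. (¬u ∨ ¬p ∨ ¬r) — ¬r is true.
  17. (¬p ∨ s) — s is true.

p=False, q=True, r=False, s=True, t=True, u=True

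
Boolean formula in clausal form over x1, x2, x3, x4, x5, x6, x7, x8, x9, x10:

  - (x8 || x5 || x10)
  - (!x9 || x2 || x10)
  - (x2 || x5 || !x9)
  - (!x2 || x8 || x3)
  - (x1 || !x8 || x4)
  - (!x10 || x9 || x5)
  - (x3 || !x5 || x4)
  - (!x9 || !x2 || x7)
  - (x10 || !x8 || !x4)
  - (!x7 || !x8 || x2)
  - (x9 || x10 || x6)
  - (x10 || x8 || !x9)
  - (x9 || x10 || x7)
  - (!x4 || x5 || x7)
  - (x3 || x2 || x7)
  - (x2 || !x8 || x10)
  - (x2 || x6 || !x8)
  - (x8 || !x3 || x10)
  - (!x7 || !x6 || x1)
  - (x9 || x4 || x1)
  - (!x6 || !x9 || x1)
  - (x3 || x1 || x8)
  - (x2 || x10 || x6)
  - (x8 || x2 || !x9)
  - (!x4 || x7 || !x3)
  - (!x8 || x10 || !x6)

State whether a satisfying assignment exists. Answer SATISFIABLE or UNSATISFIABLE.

Branch on x1: take x1 = False.
Try x2 = True.
Try x3 = True.
For the remaining variables, x4 = True, x5 = True, x6 = False, x7 = True, x8 = True, x9 = False, x10 = True works.
Every clause has at least one true literal under this assignment.
So x1=0  x2=1  x3=1  x4=1  x5=1  x6=0  x7=1  x8=1  x9=0  x10=1 is a satisfying assignment.

SATISFIABLE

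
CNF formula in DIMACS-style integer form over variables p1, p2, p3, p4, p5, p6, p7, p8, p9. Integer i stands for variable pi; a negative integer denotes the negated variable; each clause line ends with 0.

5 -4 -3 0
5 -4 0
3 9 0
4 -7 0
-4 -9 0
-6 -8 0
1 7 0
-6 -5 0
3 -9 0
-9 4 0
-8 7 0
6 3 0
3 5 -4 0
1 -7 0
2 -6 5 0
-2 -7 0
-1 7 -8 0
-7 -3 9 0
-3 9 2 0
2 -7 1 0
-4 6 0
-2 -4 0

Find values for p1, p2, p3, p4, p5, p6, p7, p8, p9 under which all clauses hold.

Pure literal: p8 appears only negated; assign p8 = False.
Set p1 = True and propagate.
Try p2 = True.
  then p7 is forced to False.
  then p4 is forced to False.
  then p9 is forced to False.
  then p3 is forced to True.
Branch on p5: take p5 = False.
p6 is now unconstrained; take p6 = False.

p1=True, p2=True, p3=True, p4=False, p5=False, p6=False, p7=False, p8=False, p9=False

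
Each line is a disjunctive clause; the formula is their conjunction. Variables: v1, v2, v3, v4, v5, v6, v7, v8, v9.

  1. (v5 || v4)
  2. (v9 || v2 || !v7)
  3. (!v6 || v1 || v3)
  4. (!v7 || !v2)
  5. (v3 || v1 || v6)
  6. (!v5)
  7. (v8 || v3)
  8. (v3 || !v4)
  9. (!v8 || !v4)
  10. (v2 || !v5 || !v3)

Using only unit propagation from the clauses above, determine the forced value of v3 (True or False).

True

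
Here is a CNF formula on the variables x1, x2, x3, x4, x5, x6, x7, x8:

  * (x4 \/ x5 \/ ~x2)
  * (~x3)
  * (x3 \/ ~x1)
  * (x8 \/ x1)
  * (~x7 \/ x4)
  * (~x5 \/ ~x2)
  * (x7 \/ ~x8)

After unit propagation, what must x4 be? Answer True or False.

True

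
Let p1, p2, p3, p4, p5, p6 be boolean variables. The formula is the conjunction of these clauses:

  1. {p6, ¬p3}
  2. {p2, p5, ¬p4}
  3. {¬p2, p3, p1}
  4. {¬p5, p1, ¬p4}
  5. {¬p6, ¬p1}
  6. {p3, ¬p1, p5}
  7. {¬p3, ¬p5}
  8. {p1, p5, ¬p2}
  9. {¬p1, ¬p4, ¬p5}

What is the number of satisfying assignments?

Split on p1, then p5.
  p1=1, p5=1: remaining (p2,p3,p4,p6) ∈ {(0,0,0,0); (1,0,0,0)} — 2.
  p1=1, p5=0: a clause becomes empty — 0.
  p1=0, p5=1: remaining (p2,p3,p4,p6) ∈ {(0,0,0,0); (0,0,0,1)} — 2.
  p1=0, p5=0: remaining (p2,p3,p4,p6) ∈ {(0,0,0,0); (0,0,0,1); (0,1,0,1)} — 3.
Total: 2 + 0 + 2 + 3 = 7.

7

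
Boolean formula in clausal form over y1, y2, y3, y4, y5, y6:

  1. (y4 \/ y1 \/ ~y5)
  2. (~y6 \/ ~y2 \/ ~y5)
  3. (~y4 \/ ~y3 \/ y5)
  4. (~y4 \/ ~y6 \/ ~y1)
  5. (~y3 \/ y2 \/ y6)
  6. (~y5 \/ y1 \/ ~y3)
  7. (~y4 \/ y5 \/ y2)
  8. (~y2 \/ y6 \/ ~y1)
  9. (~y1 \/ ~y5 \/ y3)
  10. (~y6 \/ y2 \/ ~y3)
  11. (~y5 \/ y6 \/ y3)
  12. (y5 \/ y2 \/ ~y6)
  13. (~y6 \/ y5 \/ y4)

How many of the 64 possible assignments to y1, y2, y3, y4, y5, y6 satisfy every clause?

7

Case analysis on y5 and y6:
  y5=1, y6=1: remaining (y1,y2,y3,y4) ∈ {(0,0,0,1)} — 1.
  y5=1, y6=0: a clause becomes empty — 0.
  y5=0, y6=1: remaining (y1,y2,y3,y4) ∈ {(0,1,0,1)} — 1.
  y5=0, y6=0: 5 of the 16 assignments to (y1,y2,y3,y4) work.
Total: 1 + 0 + 1 + 5 = 7.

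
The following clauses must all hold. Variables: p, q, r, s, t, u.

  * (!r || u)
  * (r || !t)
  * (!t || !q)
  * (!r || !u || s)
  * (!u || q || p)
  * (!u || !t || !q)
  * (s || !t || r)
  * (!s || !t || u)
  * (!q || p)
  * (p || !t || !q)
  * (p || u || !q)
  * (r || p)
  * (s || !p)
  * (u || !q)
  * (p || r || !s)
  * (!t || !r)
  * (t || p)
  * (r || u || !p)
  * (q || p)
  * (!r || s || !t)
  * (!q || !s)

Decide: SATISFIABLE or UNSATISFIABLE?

SATISFIABLE

Try p = True.
  then s is forced to True.
  then q is forced to False.
Set r = False and propagate.
  then t is forced to False.
  then u is forced to True.
Every clause has at least one true literal under this assignment.
So p=T  q=F  r=F  s=T  t=F  u=T is a satisfying assignment.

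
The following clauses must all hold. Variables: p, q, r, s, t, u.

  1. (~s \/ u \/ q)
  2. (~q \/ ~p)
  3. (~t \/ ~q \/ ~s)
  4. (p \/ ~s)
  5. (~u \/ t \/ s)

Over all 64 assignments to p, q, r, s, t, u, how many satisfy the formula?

Case analysis on s and q:
  s=T, q=T: a clause becomes empty — 0.
  s=T, q=F: remaining (p,r,t,u) ∈ {(T,F,F,T); (T,F,T,T); (T,T,F,T); (T,T,T,T)} — 4.
  s=F, q=T: r free; 3 ways for (p,t,u) × 2^1 = 6.
  s=F, q=F: p, r free; 3 ways for (t,u) × 2^2 = 12.
Total: 0 + 4 + 6 + 12 = 22.

22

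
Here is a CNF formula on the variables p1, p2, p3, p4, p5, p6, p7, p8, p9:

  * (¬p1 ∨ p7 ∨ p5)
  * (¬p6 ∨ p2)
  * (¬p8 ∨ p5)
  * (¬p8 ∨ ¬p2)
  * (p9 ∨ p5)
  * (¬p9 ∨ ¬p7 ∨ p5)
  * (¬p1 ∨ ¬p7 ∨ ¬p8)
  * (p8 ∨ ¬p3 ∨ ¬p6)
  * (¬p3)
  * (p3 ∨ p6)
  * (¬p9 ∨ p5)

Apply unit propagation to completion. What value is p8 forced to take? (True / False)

False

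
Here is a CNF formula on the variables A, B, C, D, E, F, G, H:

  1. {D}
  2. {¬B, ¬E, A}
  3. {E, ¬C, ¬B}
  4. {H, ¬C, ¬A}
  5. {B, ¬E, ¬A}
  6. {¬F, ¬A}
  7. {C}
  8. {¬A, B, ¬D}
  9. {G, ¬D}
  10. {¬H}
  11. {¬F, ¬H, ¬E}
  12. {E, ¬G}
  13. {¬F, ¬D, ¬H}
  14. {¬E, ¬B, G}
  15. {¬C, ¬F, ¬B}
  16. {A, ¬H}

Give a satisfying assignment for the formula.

A=0  B=0  C=1  D=1  E=1  F=0  G=1  H=0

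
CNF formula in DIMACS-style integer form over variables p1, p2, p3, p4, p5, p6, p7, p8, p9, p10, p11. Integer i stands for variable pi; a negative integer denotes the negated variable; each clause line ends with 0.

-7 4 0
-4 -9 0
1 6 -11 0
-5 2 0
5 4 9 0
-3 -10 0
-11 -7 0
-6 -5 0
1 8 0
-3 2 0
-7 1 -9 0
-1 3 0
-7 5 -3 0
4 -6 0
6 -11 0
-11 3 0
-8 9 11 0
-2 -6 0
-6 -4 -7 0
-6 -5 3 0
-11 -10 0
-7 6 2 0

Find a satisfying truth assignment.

p1=T, p2=T, p3=T, p4=T, p5=T, p6=F, p7=F, p8=F, p9=F, p10=F, p11=F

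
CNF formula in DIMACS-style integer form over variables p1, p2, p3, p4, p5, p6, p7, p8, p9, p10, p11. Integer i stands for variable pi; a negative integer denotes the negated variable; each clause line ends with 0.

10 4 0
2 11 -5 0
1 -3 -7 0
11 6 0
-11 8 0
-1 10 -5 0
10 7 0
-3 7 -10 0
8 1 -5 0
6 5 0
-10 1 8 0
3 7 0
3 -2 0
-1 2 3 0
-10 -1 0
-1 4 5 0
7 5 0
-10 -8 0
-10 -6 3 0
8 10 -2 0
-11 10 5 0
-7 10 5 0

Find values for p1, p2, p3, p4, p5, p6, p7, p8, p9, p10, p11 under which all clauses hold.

Pure literal: p4 appears only positively; assign p4 = True.
Set p1 = False and propagate.
Try p2 = False.
Branch on p3: take p3 = False.
  then p7 is forced to True.
The remaining clauses are satisfied by p5 = True, p6 = False, p8 = True, p9 = False, p10 = False, p11 = True.

p1 = F, p2 = F, p3 = F, p4 = T, p5 = T, p6 = F, p7 = T, p8 = T, p9 = F, p10 = F, p11 = T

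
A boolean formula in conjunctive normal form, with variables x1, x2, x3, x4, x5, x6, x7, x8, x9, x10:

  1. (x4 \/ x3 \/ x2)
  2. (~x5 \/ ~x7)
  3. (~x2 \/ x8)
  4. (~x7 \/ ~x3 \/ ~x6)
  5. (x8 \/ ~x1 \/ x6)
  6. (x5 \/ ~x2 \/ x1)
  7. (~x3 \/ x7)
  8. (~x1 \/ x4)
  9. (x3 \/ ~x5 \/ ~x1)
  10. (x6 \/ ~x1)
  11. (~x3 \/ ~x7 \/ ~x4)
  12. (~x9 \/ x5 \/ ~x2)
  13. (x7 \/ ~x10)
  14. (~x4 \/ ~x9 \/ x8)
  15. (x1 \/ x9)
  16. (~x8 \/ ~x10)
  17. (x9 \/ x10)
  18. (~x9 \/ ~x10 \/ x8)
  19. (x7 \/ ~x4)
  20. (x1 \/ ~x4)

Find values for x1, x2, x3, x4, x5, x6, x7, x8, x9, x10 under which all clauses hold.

x1 = False, x2 = True, x3 = False, x4 = False, x5 = True, x6 = True, x7 = False, x8 = True, x9 = True, x10 = False

Branch on x1: take x1 = False.
  then x9 is forced to True.
  then x4 is forced to False.
Try x2 = True.
  then x8 is forced to True.
  then x5 is forced to True.
  then x7 is forced to False.
  then x3 is forced to False.
  then x10 is forced to False.
x6 is now unconstrained; take x6 = True.
Every clause has at least one true literal under this assignment.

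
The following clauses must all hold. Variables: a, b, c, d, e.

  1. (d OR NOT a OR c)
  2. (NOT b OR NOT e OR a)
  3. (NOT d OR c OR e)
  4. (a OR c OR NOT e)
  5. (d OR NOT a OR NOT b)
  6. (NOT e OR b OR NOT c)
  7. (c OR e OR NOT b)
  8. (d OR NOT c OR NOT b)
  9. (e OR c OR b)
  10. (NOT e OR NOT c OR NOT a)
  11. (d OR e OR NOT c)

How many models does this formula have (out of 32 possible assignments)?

Satisfying assignments:
  a=0 b=0 c=1 d=1 e=0
  a=0 b=1 c=1 d=1 e=0
  a=1 b=0 c=0 d=1 e=1
  a=1 b=0 c=1 d=1 e=0
  a=1 b=1 c=0 d=1 e=1
  a=1 b=1 c=1 d=1 e=0
Count: 6.

6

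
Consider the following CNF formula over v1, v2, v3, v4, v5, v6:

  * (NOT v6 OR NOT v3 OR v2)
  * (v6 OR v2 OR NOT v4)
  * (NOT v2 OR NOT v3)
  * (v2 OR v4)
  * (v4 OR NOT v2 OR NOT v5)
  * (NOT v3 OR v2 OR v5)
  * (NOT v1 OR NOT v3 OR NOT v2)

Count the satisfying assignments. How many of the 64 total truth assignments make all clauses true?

Split on v2, then v3.
  v2=T, v3=T: a clause becomes empty — 0.
  v2=T, v3=F: v1, v6 free; 3 ways for (v4,v5) × 2^2 = 12.
  v2=F, v3=T: a clause becomes empty — 0.
  v2=F, v3=F: remaining (v1,v4,v5,v6) ∈ {(F,T,F,T); (F,T,T,T); (T,T,F,T); (T,T,T,T)} — 4.
Total: 0 + 12 + 0 + 4 = 16.

16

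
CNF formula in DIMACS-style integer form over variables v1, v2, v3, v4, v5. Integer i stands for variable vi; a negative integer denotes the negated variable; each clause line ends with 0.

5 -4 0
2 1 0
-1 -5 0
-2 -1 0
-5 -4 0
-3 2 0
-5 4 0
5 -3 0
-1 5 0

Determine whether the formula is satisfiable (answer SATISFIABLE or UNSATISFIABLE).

SATISFIABLE

Pure literal: v3 appears only negated; assign v3 = False.
Branch on v1: take v1 = False.
  then v2 is forced to True.
Set v4 = False and propagate.
  then v5 is forced to False.
So v1 = False, v2 = True, v3 = False, v4 = False, v5 = False is a satisfying assignment.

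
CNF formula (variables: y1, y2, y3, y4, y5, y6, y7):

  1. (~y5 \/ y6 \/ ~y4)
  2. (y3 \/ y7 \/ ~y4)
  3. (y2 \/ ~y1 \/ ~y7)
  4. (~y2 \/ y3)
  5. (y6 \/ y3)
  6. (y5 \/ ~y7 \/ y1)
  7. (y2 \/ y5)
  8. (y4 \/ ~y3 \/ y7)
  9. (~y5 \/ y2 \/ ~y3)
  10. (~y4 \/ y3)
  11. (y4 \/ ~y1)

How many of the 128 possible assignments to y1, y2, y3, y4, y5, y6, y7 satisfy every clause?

Split on y3, then y4.
  y3=T, y4=T: 10 of the 32 assignments to (y1,y2,y5,y6,y7) work.
  y3=T, y4=F: remaining (y1,y2,y5,y6,y7) ∈ {(F,T,T,F,T); (F,T,T,T,T)} — 2.
  y3=F, y4=T: a clause becomes empty — 0.
  y3=F, y4=F: remaining (y1,y2,y5,y6,y7) ∈ {(F,F,T,T,F); (F,F,T,T,T)} — 2.
Total: 10 + 2 + 0 + 2 = 14.

14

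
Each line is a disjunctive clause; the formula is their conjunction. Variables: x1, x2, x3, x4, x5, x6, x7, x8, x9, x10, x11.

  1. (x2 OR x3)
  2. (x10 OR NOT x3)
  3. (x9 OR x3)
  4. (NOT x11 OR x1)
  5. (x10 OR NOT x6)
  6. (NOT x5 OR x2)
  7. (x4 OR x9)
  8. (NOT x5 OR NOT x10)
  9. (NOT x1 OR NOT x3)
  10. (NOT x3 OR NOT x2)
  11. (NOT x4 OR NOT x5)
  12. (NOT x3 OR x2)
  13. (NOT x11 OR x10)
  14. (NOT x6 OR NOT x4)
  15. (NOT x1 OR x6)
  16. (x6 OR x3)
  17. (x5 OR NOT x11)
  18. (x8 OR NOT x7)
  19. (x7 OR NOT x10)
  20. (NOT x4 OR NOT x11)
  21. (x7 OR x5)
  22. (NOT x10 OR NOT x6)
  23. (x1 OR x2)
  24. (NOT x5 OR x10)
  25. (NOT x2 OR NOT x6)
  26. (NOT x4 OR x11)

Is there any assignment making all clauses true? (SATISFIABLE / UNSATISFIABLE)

UNSATISFIABLE

x3 = True:
  propagation gives x10=True, x5=False, x1=False, x11=False; an empty clause results — contradiction.
x3 = False:
  propagation gives x2=True, x9=True, x6=True; an empty clause results — contradiction.
Every branch closes, so no satisfying assignment exists.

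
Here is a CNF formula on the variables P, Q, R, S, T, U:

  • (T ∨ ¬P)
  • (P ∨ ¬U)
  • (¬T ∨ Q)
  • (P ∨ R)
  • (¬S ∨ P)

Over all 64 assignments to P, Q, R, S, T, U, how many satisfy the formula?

Split on P, then T.
  P=1, T=1: forces Q=1; R, S, U free → 2^3 = 8.
  P=1, T=0: a clause becomes empty — 0.
  P=0, T=1: remaining (Q,R,S,U) ∈ {(1,1,0,0)} — 1.
  P=0, T=0: remaining (Q,R,S,U) ∈ {(0,1,0,0); (1,1,0,0)} — 2.
Total: 8 + 0 + 1 + 2 = 11.

11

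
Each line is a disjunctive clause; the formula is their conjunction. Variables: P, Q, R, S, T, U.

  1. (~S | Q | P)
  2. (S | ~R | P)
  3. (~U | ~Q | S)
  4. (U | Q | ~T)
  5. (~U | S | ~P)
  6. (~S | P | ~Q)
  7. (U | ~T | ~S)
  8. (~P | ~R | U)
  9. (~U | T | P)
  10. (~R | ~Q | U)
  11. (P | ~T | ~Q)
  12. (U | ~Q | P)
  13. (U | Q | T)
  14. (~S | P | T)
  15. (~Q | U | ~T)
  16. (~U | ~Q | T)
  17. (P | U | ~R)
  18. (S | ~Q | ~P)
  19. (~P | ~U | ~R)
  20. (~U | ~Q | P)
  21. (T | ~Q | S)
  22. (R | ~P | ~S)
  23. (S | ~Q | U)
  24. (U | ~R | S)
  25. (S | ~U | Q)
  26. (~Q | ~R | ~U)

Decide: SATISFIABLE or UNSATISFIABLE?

UNSATISFIABLE

U = True:
  P = True:
    propagation gives S=True, R=False; an empty clause results — contradiction.
  P = False:
    propagation gives T=True, Q=False, S=False; an empty clause results — contradiction.
U = False:
  Q = True:
    propagation gives R=False, P=True, T=False, S=True; an empty clause results — contradiction.
  Q = False:
    propagation gives T=False; an empty clause results — contradiction.
Every branch closes, so no satisfying assignment exists.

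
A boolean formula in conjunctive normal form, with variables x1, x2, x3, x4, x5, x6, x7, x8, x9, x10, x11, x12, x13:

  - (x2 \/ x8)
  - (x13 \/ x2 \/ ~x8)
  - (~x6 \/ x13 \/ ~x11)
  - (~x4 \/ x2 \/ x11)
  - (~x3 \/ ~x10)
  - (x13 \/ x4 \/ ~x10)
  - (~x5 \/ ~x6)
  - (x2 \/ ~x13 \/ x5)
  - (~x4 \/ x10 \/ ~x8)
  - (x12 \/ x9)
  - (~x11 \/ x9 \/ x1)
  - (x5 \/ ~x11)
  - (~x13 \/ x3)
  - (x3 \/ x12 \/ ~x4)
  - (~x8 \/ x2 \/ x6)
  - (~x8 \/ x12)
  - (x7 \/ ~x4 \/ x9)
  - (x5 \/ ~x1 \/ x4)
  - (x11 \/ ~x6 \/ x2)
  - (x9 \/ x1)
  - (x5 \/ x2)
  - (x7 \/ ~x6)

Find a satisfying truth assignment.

x1=0, x2=1, x3=0, x4=1, x5=1, x6=0, x7=0, x8=0, x9=1, x10=0, x11=1, x12=1, x13=0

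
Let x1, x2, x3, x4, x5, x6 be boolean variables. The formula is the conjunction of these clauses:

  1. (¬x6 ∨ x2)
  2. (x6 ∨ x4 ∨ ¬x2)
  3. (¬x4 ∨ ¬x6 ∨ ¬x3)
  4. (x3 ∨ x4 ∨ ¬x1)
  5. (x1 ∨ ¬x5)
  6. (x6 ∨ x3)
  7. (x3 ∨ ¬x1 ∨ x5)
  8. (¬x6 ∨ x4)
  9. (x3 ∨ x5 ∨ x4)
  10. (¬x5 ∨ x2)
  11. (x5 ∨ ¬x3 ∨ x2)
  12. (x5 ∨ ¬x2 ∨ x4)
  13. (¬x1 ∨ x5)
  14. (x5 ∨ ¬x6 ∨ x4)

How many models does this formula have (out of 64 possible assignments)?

Satisfying assignments:
  x1=0 x2=1 x3=0 x4=1 x5=0 x6=1
  x1=0 x2=1 x3=1 x4=1 x5=0 x6=0
  x1=1 x2=1 x3=0 x4=1 x5=1 x6=1
  x1=1 x2=1 x3=1 x4=1 x5=1 x6=0
That's 4 in total.

4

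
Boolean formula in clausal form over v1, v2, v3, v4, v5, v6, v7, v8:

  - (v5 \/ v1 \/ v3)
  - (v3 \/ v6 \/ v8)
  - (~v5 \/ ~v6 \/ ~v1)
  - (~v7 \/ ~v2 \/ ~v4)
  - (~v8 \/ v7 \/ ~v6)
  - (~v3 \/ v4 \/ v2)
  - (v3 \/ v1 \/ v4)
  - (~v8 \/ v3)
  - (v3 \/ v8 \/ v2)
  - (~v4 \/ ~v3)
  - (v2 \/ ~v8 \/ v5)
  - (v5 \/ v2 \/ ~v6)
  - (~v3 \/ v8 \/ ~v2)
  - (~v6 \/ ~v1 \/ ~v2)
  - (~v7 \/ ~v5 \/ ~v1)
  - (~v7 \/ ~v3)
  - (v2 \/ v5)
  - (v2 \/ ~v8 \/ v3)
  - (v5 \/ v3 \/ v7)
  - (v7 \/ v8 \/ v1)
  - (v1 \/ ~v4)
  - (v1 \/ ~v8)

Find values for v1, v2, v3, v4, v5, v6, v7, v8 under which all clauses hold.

Set v1 = True and propagate.
The remaining clauses are satisfied by v2 = True, v3 = True, v4 = False, v5 = False, v6 = False, v7 = False, v8 = True.

v1 = True  v2 = True  v3 = True  v4 = False  v5 = False  v6 = False  v7 = False  v8 = True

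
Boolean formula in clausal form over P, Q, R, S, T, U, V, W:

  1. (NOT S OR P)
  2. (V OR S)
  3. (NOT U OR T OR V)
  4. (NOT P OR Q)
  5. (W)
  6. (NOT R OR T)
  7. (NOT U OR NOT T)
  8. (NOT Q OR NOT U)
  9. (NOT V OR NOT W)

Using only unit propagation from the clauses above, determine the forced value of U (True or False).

(W) stands alone — W = True.
(NOT V OR NOT W): since W = True, the clause reduces to (NOT V). V = False.
From (V OR S) and V = False: S = True.
(P OR NOT S) with S = True leaves only P, so P = True.
From (NOT P OR Q) and P = True: Q = True.
From (NOT U OR NOT Q) and Q = True: U = False.

False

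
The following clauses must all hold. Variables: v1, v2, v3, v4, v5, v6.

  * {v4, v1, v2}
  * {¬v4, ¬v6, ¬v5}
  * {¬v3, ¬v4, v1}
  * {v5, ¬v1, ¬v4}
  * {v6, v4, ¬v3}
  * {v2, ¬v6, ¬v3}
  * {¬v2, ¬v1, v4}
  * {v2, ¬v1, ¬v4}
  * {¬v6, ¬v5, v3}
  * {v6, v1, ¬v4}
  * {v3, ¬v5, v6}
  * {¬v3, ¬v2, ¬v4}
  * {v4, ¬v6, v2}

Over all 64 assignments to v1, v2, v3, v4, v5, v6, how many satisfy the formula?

The models are:
  v1=0 v2=0 v3=0 v4=1 v5=0 v6=1
  v1=0 v2=1 v3=0 v4=0 v5=0 v6=0
  v1=0 v2=1 v3=0 v4=0 v5=0 v6=1
  v1=0 v2=1 v3=0 v4=1 v5=0 v6=1
  v1=0 v2=1 v3=1 v4=0 v5=0 v6=1
  v1=0 v2=1 v3=1 v4=0 v5=1 v6=1
  v1=1 v2=0 v3=0 v4=0 v5=0 v6=0
Count: 7.

7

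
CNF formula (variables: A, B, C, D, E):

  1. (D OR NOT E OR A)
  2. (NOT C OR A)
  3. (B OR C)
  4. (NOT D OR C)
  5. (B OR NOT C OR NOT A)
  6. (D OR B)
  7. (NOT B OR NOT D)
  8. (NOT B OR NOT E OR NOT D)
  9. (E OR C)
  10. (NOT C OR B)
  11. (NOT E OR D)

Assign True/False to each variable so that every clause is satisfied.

A=T  B=T  C=T  D=F  E=F

Try A = True.
Try B = True.
  then D is forced to False.
  then E is forced to False.
  then C is forced to True.
Every clause has at least one true literal under this assignment.
Check each clause:
  1. (A OR NOT E OR D) — A is true.
  2. (A OR NOT C) — A is true.
  3. (C OR B) — B is true.
  4. (C OR NOT D) — C is true.
  5. (NOT A OR B OR NOT C) — B is true.
  6. (D OR B) — B is true.
  7. (NOT D OR NOT B) — NOT D is true.
  8. (NOT D OR NOT B OR NOT E) — NOT E is true.
  9. (E OR C) — C is true.
  10. (B OR NOT C) — B is true.
  11. (D OR NOT E) — NOT E is true.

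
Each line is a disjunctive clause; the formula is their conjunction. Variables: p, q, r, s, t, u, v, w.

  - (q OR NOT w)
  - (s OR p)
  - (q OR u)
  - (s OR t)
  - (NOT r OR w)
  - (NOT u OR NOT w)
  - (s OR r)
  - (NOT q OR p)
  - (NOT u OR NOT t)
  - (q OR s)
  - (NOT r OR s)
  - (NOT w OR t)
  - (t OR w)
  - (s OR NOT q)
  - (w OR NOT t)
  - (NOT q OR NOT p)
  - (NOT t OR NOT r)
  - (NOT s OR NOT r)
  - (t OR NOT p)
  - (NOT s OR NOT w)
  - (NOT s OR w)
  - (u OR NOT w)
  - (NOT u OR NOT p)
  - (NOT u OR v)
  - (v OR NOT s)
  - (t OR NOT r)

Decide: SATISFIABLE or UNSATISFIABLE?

s = True:
  propagation gives r=False, w=False; an empty clause results — contradiction.
s = False:
  propagation gives p=True, t=True, r=True; an empty clause results — contradiction.
Every branch closes, so no satisfying assignment exists.

UNSATISFIABLE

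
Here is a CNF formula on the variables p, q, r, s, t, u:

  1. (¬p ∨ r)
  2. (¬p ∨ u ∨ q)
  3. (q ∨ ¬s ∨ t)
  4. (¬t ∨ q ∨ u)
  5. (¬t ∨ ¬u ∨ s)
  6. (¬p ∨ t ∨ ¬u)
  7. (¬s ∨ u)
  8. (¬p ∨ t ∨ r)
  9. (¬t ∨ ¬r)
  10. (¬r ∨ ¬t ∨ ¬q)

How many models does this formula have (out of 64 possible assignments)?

14

Split on t, then u.
  t=1, u=1: remaining (p,q,r,s) ∈ {(0,0,0,1); (0,1,0,1)} — 2.
  t=1, u=0: remaining (p,q,r,s) ∈ {(0,1,0,0)} — 1.
  t=0, u=1: r free; 3 ways for (p,q,s) × 2^1 = 6.
  t=0, u=0: 5 of the 16 assignments to (p,q,r,s) work.
Total: 2 + 1 + 6 + 5 = 14.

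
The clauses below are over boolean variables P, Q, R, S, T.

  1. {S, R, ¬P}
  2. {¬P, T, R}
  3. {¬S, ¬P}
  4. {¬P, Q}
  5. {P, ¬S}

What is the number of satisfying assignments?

10

Case analysis on P and S:
  P=1, S=1: a clause becomes empty — 0.
  P=1, S=0: remaining (Q,R,T) ∈ {(1,1,0); (1,1,1)} — 2.
  P=0, S=1: a clause becomes empty — 0.
  P=0, S=0: Q, R, T free → 2^3 = 8.
Total: 0 + 2 + 0 + 8 = 10.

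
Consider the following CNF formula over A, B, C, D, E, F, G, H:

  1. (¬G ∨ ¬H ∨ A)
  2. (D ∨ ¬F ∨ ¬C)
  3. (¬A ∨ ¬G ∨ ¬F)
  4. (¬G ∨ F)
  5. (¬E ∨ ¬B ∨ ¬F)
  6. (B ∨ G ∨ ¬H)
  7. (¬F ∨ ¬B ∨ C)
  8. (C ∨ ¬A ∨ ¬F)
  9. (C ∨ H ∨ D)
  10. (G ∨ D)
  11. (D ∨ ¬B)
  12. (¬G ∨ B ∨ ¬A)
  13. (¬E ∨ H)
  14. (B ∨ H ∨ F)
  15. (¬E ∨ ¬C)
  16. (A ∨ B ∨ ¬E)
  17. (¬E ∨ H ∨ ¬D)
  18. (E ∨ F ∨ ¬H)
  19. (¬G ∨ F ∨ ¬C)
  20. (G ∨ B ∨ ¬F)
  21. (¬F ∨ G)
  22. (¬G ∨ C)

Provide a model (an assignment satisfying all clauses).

Branch on A: take A = False.
The remaining clauses are satisfied by B = True, C = False, D = True, E = True, F = False, G = False, H = True.

A=F  B=T  C=F  D=T  E=T  F=F  G=F  H=T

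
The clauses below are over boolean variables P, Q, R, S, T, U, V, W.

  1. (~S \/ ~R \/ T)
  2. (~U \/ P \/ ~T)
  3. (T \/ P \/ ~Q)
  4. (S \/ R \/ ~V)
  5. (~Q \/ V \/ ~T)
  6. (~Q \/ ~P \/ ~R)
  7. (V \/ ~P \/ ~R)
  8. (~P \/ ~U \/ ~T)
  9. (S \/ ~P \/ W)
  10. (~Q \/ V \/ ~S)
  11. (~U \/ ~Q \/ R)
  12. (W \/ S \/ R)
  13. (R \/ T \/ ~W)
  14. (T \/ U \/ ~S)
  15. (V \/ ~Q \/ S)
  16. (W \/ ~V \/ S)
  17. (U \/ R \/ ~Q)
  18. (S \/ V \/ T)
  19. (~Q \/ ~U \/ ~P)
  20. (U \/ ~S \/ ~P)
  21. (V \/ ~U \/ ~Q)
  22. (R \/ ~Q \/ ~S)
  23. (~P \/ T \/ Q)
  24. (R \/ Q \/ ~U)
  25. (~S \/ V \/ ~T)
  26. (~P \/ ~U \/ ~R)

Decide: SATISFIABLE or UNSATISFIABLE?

SATISFIABLE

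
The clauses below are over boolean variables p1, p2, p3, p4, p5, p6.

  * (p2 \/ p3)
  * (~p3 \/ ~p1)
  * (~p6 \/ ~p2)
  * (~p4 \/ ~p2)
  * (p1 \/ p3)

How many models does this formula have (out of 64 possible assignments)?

Split on p2, then p3.
  p2=T, p3=T: remaining (p1,p4,p5,p6) ∈ {(F,F,F,F); (F,F,T,F)} — 2.
  p2=T, p3=F: remaining (p1,p4,p5,p6) ∈ {(T,F,F,F); (T,F,T,F)} — 2.
  p2=F, p3=T: forces p1=F; p4, p5, p6 free → 2^3 = 8.
  p2=F, p3=F: a clause becomes empty — 0.
Total: 2 + 2 + 8 + 0 = 12.

12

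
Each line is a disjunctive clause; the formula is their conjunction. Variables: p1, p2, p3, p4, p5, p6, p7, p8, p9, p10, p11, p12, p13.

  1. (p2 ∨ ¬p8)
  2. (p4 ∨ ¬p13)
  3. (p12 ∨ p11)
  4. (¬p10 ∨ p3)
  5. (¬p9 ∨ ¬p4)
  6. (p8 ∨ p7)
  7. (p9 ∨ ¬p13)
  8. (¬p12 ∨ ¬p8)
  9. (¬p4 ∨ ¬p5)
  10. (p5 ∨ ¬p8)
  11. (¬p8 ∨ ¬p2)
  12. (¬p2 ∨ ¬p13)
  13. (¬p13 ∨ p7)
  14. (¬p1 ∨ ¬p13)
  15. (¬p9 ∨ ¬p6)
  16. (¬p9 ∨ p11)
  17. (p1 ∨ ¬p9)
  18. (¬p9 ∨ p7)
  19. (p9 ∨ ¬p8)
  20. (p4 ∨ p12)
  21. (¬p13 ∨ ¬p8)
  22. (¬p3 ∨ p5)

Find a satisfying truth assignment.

p1 = T, p2 = T, p3 = T, p4 = F, p5 = T, p6 = T, p7 = T, p8 = F, p9 = F, p10 = F, p11 = F, p12 = T, p13 = F

Check each clause:
  1. (¬p8 ∨ p2) — ¬p8 is true.
  2. (¬p13 ∨ p4) — ¬p13 is true.
  3. (p12 ∨ p11) — p12 is true.
  4. (p3 ∨ ¬p10) — p3 is true.
  5. (¬p4 ∨ ¬p9) — ¬p4 is true.
  6. (p8 ∨ p7) — p7 is true.
  7. (¬p13 ∨ p9) — ¬p13 is true.
  8. (¬p8 ∨ ¬p12) — ¬p8 is true.
  9. (¬p4 ∨ ¬p5) — ¬p4 is true.
  10. (p5 ∨ ¬p8) — ¬p8 is true.
  11. (¬p2 ∨ ¬p8) — ¬p8 is true.
  12. (¬p2 ∨ ¬p13) — ¬p13 is true.
  13. (p7 ∨ ¬p13) — ¬p13 is true.
  14. (¬p1 ∨ ¬p13) — ¬p13 is true.
  15. (¬p9 ∨ ¬p6) — ¬p9 is true.
  16. (¬p9 ∨ p11) — ¬p9 is true.
  17. (¬p9 ∨ p1) — p1 is true.
  18. (¬p9 ∨ p7) — ¬p9 is true.
  19. (p9 ∨ ¬p8) — ¬p8 is true.
  20. (p4 ∨ p12) — p12 is true.
  21. (¬p8 ∨ ¬p13) — ¬p8 is true.
  22. (p5 ∨ ¬p3) — p5 is true.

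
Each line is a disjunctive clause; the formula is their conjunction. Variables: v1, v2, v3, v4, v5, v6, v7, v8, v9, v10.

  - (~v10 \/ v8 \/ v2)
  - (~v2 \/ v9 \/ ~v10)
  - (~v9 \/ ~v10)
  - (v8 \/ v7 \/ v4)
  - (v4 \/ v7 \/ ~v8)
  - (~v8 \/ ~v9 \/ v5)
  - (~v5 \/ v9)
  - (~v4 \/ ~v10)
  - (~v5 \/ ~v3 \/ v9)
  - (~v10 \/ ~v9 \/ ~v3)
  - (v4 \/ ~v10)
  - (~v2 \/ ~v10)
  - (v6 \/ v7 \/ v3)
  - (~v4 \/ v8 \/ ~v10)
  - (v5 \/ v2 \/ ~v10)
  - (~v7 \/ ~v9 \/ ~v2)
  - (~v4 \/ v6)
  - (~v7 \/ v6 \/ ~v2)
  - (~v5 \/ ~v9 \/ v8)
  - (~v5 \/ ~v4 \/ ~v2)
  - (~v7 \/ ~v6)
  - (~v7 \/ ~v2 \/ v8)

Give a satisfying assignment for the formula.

v1=F, v2=F, v3=F, v4=T, v5=T, v6=T, v7=F, v8=T, v9=T, v10=F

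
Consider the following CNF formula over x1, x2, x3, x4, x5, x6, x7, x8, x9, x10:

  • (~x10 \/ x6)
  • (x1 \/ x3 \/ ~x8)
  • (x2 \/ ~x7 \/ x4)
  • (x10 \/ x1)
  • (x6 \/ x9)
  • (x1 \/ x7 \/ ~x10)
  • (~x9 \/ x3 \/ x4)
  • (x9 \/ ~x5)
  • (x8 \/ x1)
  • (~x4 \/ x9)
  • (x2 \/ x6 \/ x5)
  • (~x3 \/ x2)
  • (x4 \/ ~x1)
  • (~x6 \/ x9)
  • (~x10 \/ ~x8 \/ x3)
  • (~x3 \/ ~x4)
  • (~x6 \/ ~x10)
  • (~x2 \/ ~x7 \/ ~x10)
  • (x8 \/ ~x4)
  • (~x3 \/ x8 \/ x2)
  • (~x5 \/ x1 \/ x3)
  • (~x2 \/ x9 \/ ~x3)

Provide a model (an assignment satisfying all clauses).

x1=T  x2=F  x3=F  x4=T  x5=T  x6=F  x7=F  x8=T  x9=T  x10=F

Try x1 = True.
  then x4 is forced to True.
  then x9 is forced to True.
  then x3 is forced to False.
  then x8 is forced to True.
  then x10 is forced to False.
The remaining clauses are satisfied by x2 = False, x5 = True, x6 = False, x7 = False.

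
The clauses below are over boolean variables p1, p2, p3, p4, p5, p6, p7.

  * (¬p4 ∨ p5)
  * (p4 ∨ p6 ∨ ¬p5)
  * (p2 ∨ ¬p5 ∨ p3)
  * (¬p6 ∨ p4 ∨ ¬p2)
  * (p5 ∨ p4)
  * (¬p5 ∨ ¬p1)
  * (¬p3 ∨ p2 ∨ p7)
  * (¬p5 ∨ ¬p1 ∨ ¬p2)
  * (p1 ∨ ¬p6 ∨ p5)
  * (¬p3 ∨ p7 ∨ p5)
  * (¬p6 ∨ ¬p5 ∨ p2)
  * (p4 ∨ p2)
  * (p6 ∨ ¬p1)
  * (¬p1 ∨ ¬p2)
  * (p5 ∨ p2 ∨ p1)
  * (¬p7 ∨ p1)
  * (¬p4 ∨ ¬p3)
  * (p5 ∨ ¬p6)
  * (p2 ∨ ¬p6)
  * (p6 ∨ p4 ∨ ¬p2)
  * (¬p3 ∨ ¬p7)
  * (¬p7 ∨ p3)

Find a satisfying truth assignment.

Try p1 = False.
  then p7 is forced to False.
Branch on p2: take p2 = True.
Branch on p3: take p3 = False.
The remaining clauses are satisfied by p4 = True, p5 = True, p6 = True.

p1 = False, p2 = True, p3 = False, p4 = True, p5 = True, p6 = True, p7 = False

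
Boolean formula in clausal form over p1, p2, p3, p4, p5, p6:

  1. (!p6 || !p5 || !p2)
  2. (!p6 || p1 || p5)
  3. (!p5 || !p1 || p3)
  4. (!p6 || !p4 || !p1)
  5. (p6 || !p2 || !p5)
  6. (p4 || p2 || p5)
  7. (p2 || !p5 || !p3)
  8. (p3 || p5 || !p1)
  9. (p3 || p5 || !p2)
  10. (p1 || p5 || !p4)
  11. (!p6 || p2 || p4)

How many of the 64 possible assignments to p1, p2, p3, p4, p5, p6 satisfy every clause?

Case analysis on p5 and p2:
  p5=1, p2=1: a clause becomes empty — 0.
  p5=1, p2=0: remaining (p1,p3,p4,p6) ∈ {(0,0,0,0); (0,0,1,0); (0,0,1,1)} — 3.
  p5=0, p2=1: remaining (p1,p3,p4,p6) ∈ {(0,1,0,0); (1,1,0,0); (1,1,0,1); (1,1,1,0)} — 4.
  p5=0, p2=0: remaining (p1,p3,p4,p6) ∈ {(1,1,1,0)} — 1.
Total: 0 + 3 + 4 + 1 = 8.

8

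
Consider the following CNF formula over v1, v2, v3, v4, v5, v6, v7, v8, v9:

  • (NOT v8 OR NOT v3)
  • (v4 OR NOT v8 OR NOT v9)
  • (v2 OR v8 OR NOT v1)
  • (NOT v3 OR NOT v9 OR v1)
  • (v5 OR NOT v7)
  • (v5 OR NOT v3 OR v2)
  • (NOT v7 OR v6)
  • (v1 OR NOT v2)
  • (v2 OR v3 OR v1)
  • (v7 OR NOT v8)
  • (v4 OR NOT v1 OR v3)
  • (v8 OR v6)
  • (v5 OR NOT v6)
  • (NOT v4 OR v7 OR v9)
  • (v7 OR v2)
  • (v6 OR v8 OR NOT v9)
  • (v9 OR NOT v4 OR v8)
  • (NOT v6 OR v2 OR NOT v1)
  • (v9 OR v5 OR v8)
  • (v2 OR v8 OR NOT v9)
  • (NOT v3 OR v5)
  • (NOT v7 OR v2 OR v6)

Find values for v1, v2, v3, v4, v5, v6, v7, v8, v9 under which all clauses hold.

v5 occurs only positively in the remaining clauses — set v5 = True.
Try v1 = True.
Set v2 = True and propagate.
Try v3 = True.
  then v8 is forced to False.
  then v6 is forced to True.
For the remaining variables, v4 = False, v7 = True, v9 = False works.
Every clause has at least one true literal under this assignment.

v1=True, v2=True, v3=True, v4=False, v5=True, v6=True, v7=True, v8=False, v9=False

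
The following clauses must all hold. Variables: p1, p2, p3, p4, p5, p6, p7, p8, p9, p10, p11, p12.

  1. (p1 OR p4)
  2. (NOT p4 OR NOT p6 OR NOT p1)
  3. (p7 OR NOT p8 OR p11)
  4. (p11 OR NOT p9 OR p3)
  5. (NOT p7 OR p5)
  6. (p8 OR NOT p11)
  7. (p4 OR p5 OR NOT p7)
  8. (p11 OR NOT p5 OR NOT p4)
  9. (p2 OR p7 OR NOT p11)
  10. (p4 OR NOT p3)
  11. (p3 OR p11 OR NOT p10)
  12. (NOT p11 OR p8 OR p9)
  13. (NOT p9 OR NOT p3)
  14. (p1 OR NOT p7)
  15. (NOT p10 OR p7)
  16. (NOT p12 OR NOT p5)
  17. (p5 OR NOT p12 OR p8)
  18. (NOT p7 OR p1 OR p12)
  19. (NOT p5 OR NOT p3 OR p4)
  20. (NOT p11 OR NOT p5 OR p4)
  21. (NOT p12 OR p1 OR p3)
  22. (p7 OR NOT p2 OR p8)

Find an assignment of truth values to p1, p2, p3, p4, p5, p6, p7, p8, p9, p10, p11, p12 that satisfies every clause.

p1 = F  p2 = T  p3 = F  p4 = T  p5 = T  p6 = T  p7 = F  p8 = T  p9 = F  p10 = F  p11 = T  p12 = F

p10 occurs only negated in the remaining clauses — set p10 = False.
Set p1 = False and propagate.
  then p4 is forced to True.
  then p7 is forced to False.
Branch on p2: take p2 = True.
  then p8 is forced to True.
  then p11 is forced to True.
Set p3 = False and propagate.
  then p12 is forced to False.
p5, p6, p9 are now unconstrained; take p5 = True, p6 = True, p9 = False.
Every clause has at least one true literal under this assignment.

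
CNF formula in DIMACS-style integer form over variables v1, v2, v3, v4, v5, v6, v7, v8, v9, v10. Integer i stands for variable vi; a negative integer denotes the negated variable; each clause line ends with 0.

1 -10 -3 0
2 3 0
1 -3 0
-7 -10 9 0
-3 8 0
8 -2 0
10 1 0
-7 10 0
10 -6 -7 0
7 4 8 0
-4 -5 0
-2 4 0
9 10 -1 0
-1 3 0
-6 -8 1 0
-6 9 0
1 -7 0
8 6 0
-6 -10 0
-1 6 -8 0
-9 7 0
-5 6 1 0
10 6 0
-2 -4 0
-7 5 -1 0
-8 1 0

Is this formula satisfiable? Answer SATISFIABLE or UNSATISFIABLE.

UNSATISFIABLE

v1 = True:
  propagation gives v3=True, v8=True, v6=True, v9=True; an empty clause results — contradiction.
v1 = False:
  propagation gives v3=False, v2=True, v8=True; an empty clause results — contradiction.
Every branch closes, so no satisfying assignment exists.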